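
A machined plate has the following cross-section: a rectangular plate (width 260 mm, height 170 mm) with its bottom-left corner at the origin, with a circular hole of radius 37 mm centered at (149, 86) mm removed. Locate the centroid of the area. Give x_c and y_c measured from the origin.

Part | A | x̄ᵢ | ȳᵢ | A·x̄ᵢ | A·ȳᵢ
plate | 44200.00 | 130.00 | 85.00 | 5746000.00 | 3757000.00
hole | -4300.84 | 149.00 | 86.00 | -640825.21 | -369872.27
Σ | 39899.16 |  |  | 5105174.79 | 3387127.73
x_c = 5105174.79 / 39899.16 = 127.95 mm
y_c = 3387127.73 / 39899.16 = 84.89 mm

x_c = 127.95 mm, y_c = 84.89 mm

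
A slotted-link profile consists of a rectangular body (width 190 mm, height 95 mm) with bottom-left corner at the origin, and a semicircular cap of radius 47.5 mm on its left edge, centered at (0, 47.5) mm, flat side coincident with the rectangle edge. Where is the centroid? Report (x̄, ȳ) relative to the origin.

rectangular body: A = 190 × 95 = 18050.00, centroid at (95.00, 47.50).
semicircular end: A = ½π·47.5² = 3544.11, centroid at (-20.16, 47.50).
ΣA = 21594.11 mm², ΣAx̄ = 1643302.08 mm³, ΣAȳ = 1025720.19 mm³.
x̄ = 1643302.08/21594.11 = 76.10 mm; ȳ = 1025720.19/21594.11 = 47.50 mm.

x̄ = 76.10 mm, ȳ = 47.50 mm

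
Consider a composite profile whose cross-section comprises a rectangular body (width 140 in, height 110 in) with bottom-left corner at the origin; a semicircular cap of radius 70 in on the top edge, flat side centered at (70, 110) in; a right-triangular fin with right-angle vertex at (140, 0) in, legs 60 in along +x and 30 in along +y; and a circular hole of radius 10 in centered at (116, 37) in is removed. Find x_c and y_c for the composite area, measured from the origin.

x_c = 72.81 in, y_c = 81.06 in

rectangular body: A = 140 × 110 = 15400.00, centroid at (70.00, 55.00).
semicircular top: A = ½π·70² = 7696.90, centroid at (70.00, 139.71).
triangular fin: A = ½·60·30 = 900.00, centroid at (160.00, 10.00).
hole: A = −π·10² = -314.16, centroid at (116.00, 37.00).
ΣA = 23682.74 in², ΣAx_c = 1724340.67 in³, ΣAy_c = 1919701.99 in³.
x_c = 1724340.67/23682.74 = 72.81 in; y_c = 1919701.99/23682.74 = 81.06 in.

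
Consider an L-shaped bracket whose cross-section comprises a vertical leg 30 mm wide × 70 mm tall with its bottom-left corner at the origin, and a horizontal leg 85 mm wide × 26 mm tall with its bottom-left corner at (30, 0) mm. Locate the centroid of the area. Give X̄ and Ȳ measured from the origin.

vertical leg: A = 30 × 70 = 2100.00, centroid at (15.00, 35.00).
horizontal leg: A = 85 × 26 = 2210.00, centroid at (72.50, 13.00).
ΣA = 4310.00 mm², ΣAX̄ = 191725.00 mm³, ΣAȲ = 102230.00 mm³.
X̄ = 191725.00/4310.00 = 44.48 mm; Ȳ = 102230.00/4310.00 = 23.72 mm.

X̄ = 44.48 mm, Ȳ = 23.72 mm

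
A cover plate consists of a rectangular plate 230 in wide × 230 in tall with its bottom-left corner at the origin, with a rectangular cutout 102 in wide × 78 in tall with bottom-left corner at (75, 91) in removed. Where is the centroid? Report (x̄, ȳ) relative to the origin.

x̄ = 113.05 in, ȳ = 112.34 in

Part | A | x̄ᵢ | ȳᵢ | A·x̄ᵢ | A·ȳᵢ
plate | 52900.00 | 115.00 | 115.00 | 6083500.00 | 6083500.00
hole | -7956.00 | 126.00 | 130.00 | -1002456.00 | -1034280.00
Σ | 44944.00 |  |  | 5081044.00 | 5049220.00
x̄ = 5081044.00 / 44944.00 = 113.05 in
ȳ = 5049220.00 / 44944.00 = 112.34 in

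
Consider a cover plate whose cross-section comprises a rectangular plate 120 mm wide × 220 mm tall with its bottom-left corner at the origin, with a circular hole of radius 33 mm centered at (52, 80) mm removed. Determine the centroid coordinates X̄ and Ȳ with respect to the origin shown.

X̄ = 61.19 mm, Ȳ = 114.47 mm

plate: A = 120 × 220 = 26400.00, centroid at (60.00, 110.00).
hole: A = −π·33² = -3421.19, centroid at (52.00, 80.00).
ΣA = 22978.81 mm², ΣAX̄ = 1406097.89 mm³, ΣAȲ = 2630304.45 mm³.
X̄ = 1406097.89/22978.81 = 61.19 mm; Ȳ = 2630304.45/22978.81 = 114.47 mm.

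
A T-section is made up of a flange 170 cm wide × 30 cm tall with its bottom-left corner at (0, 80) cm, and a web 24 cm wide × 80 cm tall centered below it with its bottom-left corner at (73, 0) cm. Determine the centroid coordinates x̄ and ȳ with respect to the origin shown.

web: A = 24 × 80 = 1920.00, centroid at (85.00, 40.00).
flange: A = 170 × 30 = 5100.00, centroid at (85.00, 95.00).
ΣA = 7020.00 cm²
ΣAx̄ = (1920.00)(85.00) + (5100.00)(85.00) = 596700.00 cm³
ΣAȳ = (1920.00)(40.00) + (5100.00)(95.00) = 561300.00 cm³
x̄ = 596700.00 / 7020.00 = 85.00 cm
ȳ = 561300.00 / 7020.00 = 79.96 cm

x̄ = 85.00 cm, ȳ = 79.96 cm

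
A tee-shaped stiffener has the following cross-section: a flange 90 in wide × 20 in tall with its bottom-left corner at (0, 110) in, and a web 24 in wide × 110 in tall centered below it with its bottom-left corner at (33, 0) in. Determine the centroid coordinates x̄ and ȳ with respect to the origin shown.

x̄ = 45.00 in, ȳ = 81.35 in

web: A = 24 × 110 = 2640.00, centroid at (45.00, 55.00).
flange: A = 90 × 20 = 1800.00, centroid at (45.00, 120.00).
ΣA = 4440.00 in²
ΣAx̄ = (2640.00)(45.00) + (1800.00)(45.00) = 199800.00 in³
ΣAȳ = (2640.00)(55.00) + (1800.00)(120.00) = 361200.00 in³
x̄ = 199800.00 / 4440.00 = 45.00 in
ȳ = 361200.00 / 4440.00 = 81.35 in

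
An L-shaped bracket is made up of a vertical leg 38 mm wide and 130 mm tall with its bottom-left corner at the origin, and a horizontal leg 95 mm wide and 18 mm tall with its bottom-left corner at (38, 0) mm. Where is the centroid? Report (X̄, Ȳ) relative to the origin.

Part | A | x̄ᵢ | ȳᵢ | A·x̄ᵢ | A·ȳᵢ
vertical leg | 4940.00 | 19.00 | 65.00 | 93860.00 | 321100.00
horizontal leg | 1710.00 | 85.50 | 9.00 | 146205.00 | 15390.00
Σ | 6650.00 |  |  | 240065.00 | 336490.00
X̄ = 240065.00 / 6650.00 = 36.10 mm
Ȳ = 336490.00 / 6650.00 = 50.60 mm

X̄ = 36.10 mm, Ȳ = 50.60 mm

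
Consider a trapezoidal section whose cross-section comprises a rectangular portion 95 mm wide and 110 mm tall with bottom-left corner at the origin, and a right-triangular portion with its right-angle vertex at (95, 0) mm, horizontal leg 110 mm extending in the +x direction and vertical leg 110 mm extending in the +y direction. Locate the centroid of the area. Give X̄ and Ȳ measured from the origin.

Part | A | x̄ᵢ | ȳᵢ | A·x̄ᵢ | A·ȳᵢ
rectangular portion | 10450.00 | 47.50 | 55.00 | 496375.00 | 574750.00
triangular portion | 6050.00 | 131.67 | 36.67 | 796583.33 | 221833.33
Σ | 16500.00 |  |  | 1292958.33 | 796583.33
X̄ = 1292958.33 / 16500.00 = 78.36 mm
Ȳ = 796583.33 / 16500.00 = 48.28 mm

X̄ = 78.36 mm, Ȳ = 48.28 mm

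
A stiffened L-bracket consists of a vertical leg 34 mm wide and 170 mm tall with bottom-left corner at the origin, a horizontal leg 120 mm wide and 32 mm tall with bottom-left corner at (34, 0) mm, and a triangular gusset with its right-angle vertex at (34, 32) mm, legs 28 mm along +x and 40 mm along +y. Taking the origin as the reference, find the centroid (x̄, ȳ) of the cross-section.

Part | A | x̄ᵢ | ȳᵢ | A·x̄ᵢ | A·ȳᵢ
vertical leg | 5780.00 | 17.00 | 85.00 | 98260.00 | 491300.00
horizontal leg | 3840.00 | 94.00 | 16.00 | 360960.00 | 61440.00
gusset | 560.00 | 43.33 | 45.33 | 24266.67 | 25386.67
Σ | 10180.00 |  |  | 483486.67 | 578126.67
x̄ = 483486.67 / 10180.00 = 47.49 mm
ȳ = 578126.67 / 10180.00 = 56.79 mm

x̄ = 47.49 mm, ȳ = 56.79 mm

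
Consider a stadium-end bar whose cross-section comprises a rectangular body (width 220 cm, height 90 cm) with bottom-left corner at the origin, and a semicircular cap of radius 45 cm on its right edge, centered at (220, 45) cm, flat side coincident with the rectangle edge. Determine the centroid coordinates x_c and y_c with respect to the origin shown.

x_c = 127.87 cm, y_c = 45.00 cm

Part | A | x̄ᵢ | ȳᵢ | A·x̄ᵢ | A·ȳᵢ
rectangular body | 19800.00 | 110.00 | 45.00 | 2178000.00 | 891000.00
semicircular end | 3180.86 | 239.10 | 45.00 | 760539.76 | 143138.82
Σ | 22980.86 |  |  | 2938539.76 | 1034138.82
x_c = 2938539.76 / 22980.86 = 127.87 cm
y_c = 1034138.82 / 22980.86 = 45.00 cm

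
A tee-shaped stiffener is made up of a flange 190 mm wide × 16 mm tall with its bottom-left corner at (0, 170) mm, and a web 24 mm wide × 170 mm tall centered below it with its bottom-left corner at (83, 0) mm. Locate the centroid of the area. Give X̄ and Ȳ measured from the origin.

X̄ = 95.00 mm, Ȳ = 124.71 mm

web: A = 24 × 170 = 4080.00, centroid at (95.00, 85.00).
flange: A = 190 × 16 = 3040.00, centroid at (95.00, 178.00).
ΣA = 7120.00 mm², ΣAX̄ = 676400.00 mm³, ΣAȲ = 887920.00 mm³.
X̄ = 676400.00/7120.00 = 95.00 mm; Ȳ = 887920.00/7120.00 = 124.71 mm.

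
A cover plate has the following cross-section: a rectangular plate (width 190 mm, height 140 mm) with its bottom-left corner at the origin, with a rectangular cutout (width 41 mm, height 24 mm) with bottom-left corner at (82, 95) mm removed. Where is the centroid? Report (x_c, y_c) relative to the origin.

x_c = 94.71 mm, y_c = 68.58 mm

plate: A = 190 × 140 = 26600.00, centroid at (95.00, 70.00).
hole: A = −(41 × 24) = -984.00, centroid at (102.50, 107.00).
ΣA = 25616.00 mm², ΣAx_c = 2426140.00 mm³, ΣAy_c = 1756712.00 mm³.
x_c = 2426140.00/25616.00 = 94.71 mm; y_c = 1756712.00/25616.00 = 68.58 mm.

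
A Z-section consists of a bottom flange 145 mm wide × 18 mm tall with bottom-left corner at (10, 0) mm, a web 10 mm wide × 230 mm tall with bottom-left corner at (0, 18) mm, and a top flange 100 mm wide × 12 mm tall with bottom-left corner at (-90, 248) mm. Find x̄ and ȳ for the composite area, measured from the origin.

x̄ = 29.27 mm, ȳ = 103.80 mm

Part | A | x̄ᵢ | ȳᵢ | A·x̄ᵢ | A·ȳᵢ
bottom flange | 2610.00 | 82.50 | 9.00 | 215325.00 | 23490.00
web | 2300.00 | 5.00 | 133.00 | 11500.00 | 305900.00
top flange | 1200.00 | -40.00 | 254.00 | -48000.00 | 304800.00
Σ | 6110.00 |  |  | 178825.00 | 634190.00
x̄ = 178825.00 / 6110.00 = 29.27 mm
ȳ = 634190.00 / 6110.00 = 103.80 mm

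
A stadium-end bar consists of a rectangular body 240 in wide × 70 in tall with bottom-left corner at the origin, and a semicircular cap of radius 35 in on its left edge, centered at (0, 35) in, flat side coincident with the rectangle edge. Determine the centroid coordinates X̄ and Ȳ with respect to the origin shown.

rectangular body: A = 240 × 70 = 16800.00, centroid at (120.00, 35.00).
semicircular end: A = ½π·35² = 1924.23, centroid at (-14.85, 35.00).
ΣA = 18724.23 in², ΣAX̄ = 1987416.67 in³, ΣAȲ = 655347.89 in³.
X̄ = 1987416.67/18724.23 = 106.14 in; Ȳ = 655347.89/18724.23 = 35.00 in.

X̄ = 106.14 in, Ȳ = 35.00 in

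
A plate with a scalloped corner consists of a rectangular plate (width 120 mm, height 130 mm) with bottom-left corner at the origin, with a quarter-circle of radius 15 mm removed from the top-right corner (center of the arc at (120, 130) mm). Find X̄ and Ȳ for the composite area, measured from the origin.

X̄ = 59.39 mm, Ȳ = 64.33 mm

plate: A = 120 × 130 = 15600.00, centroid at (60.00, 65.00).
removed quarter-circle: A = −¼π·15² = -176.71, centroid at (113.63, 123.63).
ΣA = 15423.29 mm², ΣAX̄ = 915919.25 mm³, ΣAȲ = 992152.10 mm³.
X̄ = 915919.25/15423.29 = 59.39 mm; Ȳ = 992152.10/15423.29 = 64.33 mm.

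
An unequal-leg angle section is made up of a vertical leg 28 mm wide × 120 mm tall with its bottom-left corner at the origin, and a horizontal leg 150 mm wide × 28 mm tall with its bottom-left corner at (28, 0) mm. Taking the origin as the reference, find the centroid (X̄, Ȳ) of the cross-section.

X̄ = 63.44 mm, Ȳ = 34.44 mm

vertical leg: A = 28 × 120 = 3360.00, centroid at (14.00, 60.00).
horizontal leg: A = 150 × 28 = 4200.00, centroid at (103.00, 14.00).
ΣA = 7560.00 mm²
ΣAX̄ = (3360.00)(14.00) + (4200.00)(103.00) = 479640.00 mm³
ΣAȲ = (3360.00)(60.00) + (4200.00)(14.00) = 260400.00 mm³
X̄ = 479640.00 / 7560.00 = 63.44 mm
Ȳ = 260400.00 / 7560.00 = 34.44 mm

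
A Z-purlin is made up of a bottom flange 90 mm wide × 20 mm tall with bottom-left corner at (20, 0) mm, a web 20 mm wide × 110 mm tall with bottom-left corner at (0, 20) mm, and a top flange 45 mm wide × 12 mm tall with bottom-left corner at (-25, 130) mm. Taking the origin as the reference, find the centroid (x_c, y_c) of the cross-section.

x_c = 30.32 mm, y_c = 56.48 mm

bottom flange: A = 90 × 20 = 1800.00, centroid at (65.00, 10.00).
web: A = 20 × 110 = 2200.00, centroid at (10.00, 75.00).
top flange: A = 45 × 12 = 540.00, centroid at (-2.50, 136.00).
ΣA = 4540.00 mm², ΣAx_c = 137650.00 mm³, ΣAy_c = 256440.00 mm³.
x_c = 137650.00/4540.00 = 30.32 mm; y_c = 256440.00/4540.00 = 56.48 mm.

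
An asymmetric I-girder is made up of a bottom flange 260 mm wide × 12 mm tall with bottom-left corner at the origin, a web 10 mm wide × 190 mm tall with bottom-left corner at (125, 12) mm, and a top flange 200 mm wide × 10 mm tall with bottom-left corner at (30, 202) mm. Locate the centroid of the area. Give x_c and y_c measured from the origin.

bottom flange: A = 260 × 12 = 3120.00, centroid at (130.00, 6.00).
web: A = 10 × 190 = 1900.00, centroid at (130.00, 107.00).
top flange: A = 200 × 10 = 2000.00, centroid at (130.00, 207.00).
ΣA = 7020.00 mm²
ΣAx_c = (3120.00)(130.00) + (1900.00)(130.00) + (2000.00)(130.00) = 912600.00 mm³
ΣAy_c = (3120.00)(6.00) + (1900.00)(107.00) + (2000.00)(207.00) = 636020.00 mm³
x_c = 912600.00 / 7020.00 = 130.00 mm
y_c = 636020.00 / 7020.00 = 90.60 mm

x_c = 130.00 mm, y_c = 90.60 mm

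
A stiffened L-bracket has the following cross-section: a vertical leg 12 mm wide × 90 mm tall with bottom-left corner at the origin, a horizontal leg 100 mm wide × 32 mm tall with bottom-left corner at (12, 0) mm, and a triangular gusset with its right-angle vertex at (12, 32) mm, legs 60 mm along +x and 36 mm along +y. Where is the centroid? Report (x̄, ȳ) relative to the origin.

x̄ = 44.67 mm, ȳ = 27.49 mm

Part | A | x̄ᵢ | ȳᵢ | A·x̄ᵢ | A·ȳᵢ
vertical leg | 1080.00 | 6.00 | 45.00 | 6480.00 | 48600.00
horizontal leg | 3200.00 | 62.00 | 16.00 | 198400.00 | 51200.00
gusset | 1080.00 | 32.00 | 44.00 | 34560.00 | 47520.00
Σ | 5360.00 |  |  | 239440.00 | 147320.00
x̄ = 239440.00 / 5360.00 = 44.67 mm
ȳ = 147320.00 / 5360.00 = 27.49 mm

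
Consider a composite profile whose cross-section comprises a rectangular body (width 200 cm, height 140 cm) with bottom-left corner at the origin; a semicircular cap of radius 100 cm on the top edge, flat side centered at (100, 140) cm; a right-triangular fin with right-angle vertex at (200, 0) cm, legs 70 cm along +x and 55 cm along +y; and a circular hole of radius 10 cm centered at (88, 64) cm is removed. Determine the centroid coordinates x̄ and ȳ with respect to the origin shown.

rectangular body: A = 200 × 140 = 28000.00, centroid at (100.00, 70.00).
semicircular top: A = ½π·100² = 15707.96, centroid at (100.00, 182.44).
triangular fin: A = ½·70·55 = 1925.00, centroid at (223.33, 18.33).
hole: A = −π·10² = -314.16, centroid at (88.00, 64.00).
ΣA = 45318.80 cm²
ΣAx̄ = (28000.00)(100.00) + (15707.96)(100.00) + (1925.00)(223.33) + (-314.16)(88.00) = 4773066.98 cm³
ΣAȳ = (28000.00)(70.00) + (15707.96)(182.44) + (1925.00)(18.33) + (-314.16)(64.00) = 4840967.00 cm³
x̄ = 4773066.98 / 45318.80 = 105.32 cm
ȳ = 4840967.00 / 45318.80 = 106.82 cm

x̄ = 105.32 cm, ȳ = 106.82 cm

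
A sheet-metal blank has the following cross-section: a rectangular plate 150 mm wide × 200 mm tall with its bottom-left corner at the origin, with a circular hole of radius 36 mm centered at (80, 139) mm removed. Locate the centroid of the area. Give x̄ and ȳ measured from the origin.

x̄ = 74.21 mm, ȳ = 93.88 mm

plate: A = 150 × 200 = 30000.00, centroid at (75.00, 100.00).
hole: A = −π·36² = -4071.50, centroid at (80.00, 139.00).
ΣA = 25928.50 mm², ΣAx̄ = 1924279.67 mm³, ΣAȳ = 2434060.93 mm³.
x̄ = 1924279.67/25928.50 = 74.21 mm; ȳ = 2434060.93/25928.50 = 93.88 mm.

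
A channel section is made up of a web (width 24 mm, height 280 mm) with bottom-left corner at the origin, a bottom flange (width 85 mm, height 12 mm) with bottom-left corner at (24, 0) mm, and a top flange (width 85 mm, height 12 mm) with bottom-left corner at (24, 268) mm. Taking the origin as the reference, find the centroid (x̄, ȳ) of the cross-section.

web: A = 24 × 280 = 6720.00, centroid at (12.00, 140.00).
bottom flange: A = 85 × 12 = 1020.00, centroid at (66.50, 6.00).
top flange: A = 85 × 12 = 1020.00, centroid at (66.50, 274.00).
ΣA = 8760.00 mm², ΣAx̄ = 216300.00 mm³, ΣAȳ = 1226400.00 mm³.
x̄ = 216300.00/8760.00 = 24.69 mm; ȳ = 1226400.00/8760.00 = 140.00 mm.

x̄ = 24.69 mm, ȳ = 140.00 mm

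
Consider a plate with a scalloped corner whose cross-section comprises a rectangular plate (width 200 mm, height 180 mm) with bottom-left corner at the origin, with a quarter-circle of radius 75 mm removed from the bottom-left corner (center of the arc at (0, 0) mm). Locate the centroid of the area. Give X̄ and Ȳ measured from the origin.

X̄ = 109.54 mm, Ȳ = 98.14 mm

plate: A = 200 × 180 = 36000.00, centroid at (100.00, 90.00).
removed quarter-circle: A = −¼π·75² = -4417.86, centroid at (31.83, 31.83).
ΣA = 31582.14 mm²
ΣAX̄ = (36000.00)(100.00) + (-4417.86)(31.83) = 3459375.00 mm³
ΣAȲ = (36000.00)(90.00) + (-4417.86)(31.83) = 3099375.00 mm³
X̄ = 3459375.00 / 31582.14 = 109.54 mm
Ȳ = 3099375.00 / 31582.14 = 98.14 mm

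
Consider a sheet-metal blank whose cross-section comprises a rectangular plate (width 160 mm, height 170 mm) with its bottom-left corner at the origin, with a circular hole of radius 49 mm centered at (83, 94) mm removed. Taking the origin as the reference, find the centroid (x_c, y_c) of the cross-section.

x_c = 78.85 mm, y_c = 81.55 mm

plate: A = 160 × 170 = 27200.00, centroid at (80.00, 85.00).
hole: A = −π·49² = -7542.96, centroid at (83.00, 94.00).
ΣA = 19657.04 mm²
ΣAx_c = (27200.00)(80.00) + (-7542.96)(83.00) = 1549933.99 mm³
ΣAy_c = (27200.00)(85.00) + (-7542.96)(94.00) = 1602961.39 mm³
x_c = 1549933.99 / 19657.04 = 78.85 mm
y_c = 1602961.39 / 19657.04 = 81.55 mm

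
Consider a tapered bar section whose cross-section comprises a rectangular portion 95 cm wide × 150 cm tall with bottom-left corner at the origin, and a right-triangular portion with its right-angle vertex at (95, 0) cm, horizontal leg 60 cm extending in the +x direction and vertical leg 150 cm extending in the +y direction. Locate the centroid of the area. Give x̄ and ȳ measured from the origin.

Part | A | x̄ᵢ | ȳᵢ | A·x̄ᵢ | A·ȳᵢ
rectangular portion | 14250.00 | 47.50 | 75.00 | 676875.00 | 1068750.00
triangular portion | 4500.00 | 115.00 | 50.00 | 517500.00 | 225000.00
Σ | 18750.00 |  |  | 1194375.00 | 1293750.00
x̄ = 1194375.00 / 18750.00 = 63.70 cm
ȳ = 1293750.00 / 18750.00 = 69.00 cm

x̄ = 63.70 cm, ȳ = 69.00 cm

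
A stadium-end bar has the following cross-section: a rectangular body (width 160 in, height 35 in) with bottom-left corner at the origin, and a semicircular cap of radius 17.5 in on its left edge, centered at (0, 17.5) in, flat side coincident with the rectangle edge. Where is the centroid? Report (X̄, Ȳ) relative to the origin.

X̄ = 73.08 in, Ȳ = 17.50 in

rectangular body: A = 160 × 35 = 5600.00, centroid at (80.00, 17.50).
semicircular end: A = ½π·17.5² = 481.06, centroid at (-7.43, 17.50).
ΣA = 6081.06 in²
ΣAX̄ = (5600.00)(80.00) + (481.06)(-7.43) = 444427.08 in³
ΣAȲ = (5600.00)(17.50) + (481.06)(17.50) = 106418.49 in³
X̄ = 444427.08 / 6081.06 = 73.08 in
Ȳ = 106418.49 / 6081.06 = 17.50 in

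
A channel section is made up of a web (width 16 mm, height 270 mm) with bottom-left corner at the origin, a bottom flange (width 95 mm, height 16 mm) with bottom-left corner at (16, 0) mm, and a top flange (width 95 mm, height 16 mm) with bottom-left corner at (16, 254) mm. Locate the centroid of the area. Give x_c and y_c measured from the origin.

x_c = 30.92 mm, y_c = 135.00 mm

web: A = 16 × 270 = 4320.00, centroid at (8.00, 135.00).
bottom flange: A = 95 × 16 = 1520.00, centroid at (63.50, 8.00).
top flange: A = 95 × 16 = 1520.00, centroid at (63.50, 262.00).
ΣA = 7360.00 mm²
ΣAx_c = (4320.00)(8.00) + (1520.00)(63.50) + (1520.00)(63.50) = 227600.00 mm³
ΣAy_c = (4320.00)(135.00) + (1520.00)(8.00) + (1520.00)(262.00) = 993600.00 mm³
x_c = 227600.00 / 7360.00 = 30.92 mm
y_c = 993600.00 / 7360.00 = 135.00 mm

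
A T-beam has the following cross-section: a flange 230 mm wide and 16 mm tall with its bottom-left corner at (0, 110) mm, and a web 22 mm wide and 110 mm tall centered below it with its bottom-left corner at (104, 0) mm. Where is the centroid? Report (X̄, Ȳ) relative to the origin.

X̄ = 115.00 mm, Ȳ = 93.01 mm

web: A = 22 × 110 = 2420.00, centroid at (115.00, 55.00).
flange: A = 230 × 16 = 3680.00, centroid at (115.00, 118.00).
ΣA = 6100.00 mm²
ΣAX̄ = (2420.00)(115.00) + (3680.00)(115.00) = 701500.00 mm³
ΣAȲ = (2420.00)(55.00) + (3680.00)(118.00) = 567340.00 mm³
X̄ = 701500.00 / 6100.00 = 115.00 mm
Ȳ = 567340.00 / 6100.00 = 93.01 mm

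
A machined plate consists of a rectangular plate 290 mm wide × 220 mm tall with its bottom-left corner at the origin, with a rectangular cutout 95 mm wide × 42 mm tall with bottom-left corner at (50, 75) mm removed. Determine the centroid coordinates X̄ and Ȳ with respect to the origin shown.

X̄ = 148.17 mm, Ȳ = 110.93 mm

plate: A = 290 × 220 = 63800.00, centroid at (145.00, 110.00).
hole: A = −(95 × 42) = -3990.00, centroid at (97.50, 96.00).
ΣA = 59810.00 mm²
ΣAX̄ = (63800.00)(145.00) + (-3990.00)(97.50) = 8861975.00 mm³
ΣAȲ = (63800.00)(110.00) + (-3990.00)(96.00) = 6634960.00 mm³
X̄ = 8861975.00 / 59810.00 = 148.17 mm
Ȳ = 6634960.00 / 59810.00 = 110.93 mm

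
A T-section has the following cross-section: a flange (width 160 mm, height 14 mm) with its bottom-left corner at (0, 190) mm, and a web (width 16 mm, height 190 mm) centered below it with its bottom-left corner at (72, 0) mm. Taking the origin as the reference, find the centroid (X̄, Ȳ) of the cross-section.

X̄ = 80.00 mm, Ȳ = 138.27 mm

web: A = 16 × 190 = 3040.00, centroid at (80.00, 95.00).
flange: A = 160 × 14 = 2240.00, centroid at (80.00, 197.00).
ΣA = 5280.00 mm²
ΣAX̄ = (3040.00)(80.00) + (2240.00)(80.00) = 422400.00 mm³
ΣAȲ = (3040.00)(95.00) + (2240.00)(197.00) = 730080.00 mm³
X̄ = 422400.00 / 5280.00 = 80.00 mm
Ȳ = 730080.00 / 5280.00 = 138.27 mm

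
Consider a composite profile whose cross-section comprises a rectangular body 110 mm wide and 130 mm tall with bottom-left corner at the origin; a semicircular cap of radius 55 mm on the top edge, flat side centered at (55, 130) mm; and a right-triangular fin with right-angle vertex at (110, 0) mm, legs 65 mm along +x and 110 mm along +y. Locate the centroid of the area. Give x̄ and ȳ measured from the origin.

x̄ = 67.11 mm, ȳ = 79.08 mm

rectangular body: A = 110 × 130 = 14300.00, centroid at (55.00, 65.00).
semicircular top: A = ½π·55² = 4751.66, centroid at (55.00, 153.34).
triangular fin: A = ½·65·110 = 3575.00, centroid at (131.67, 36.67).
ΣA = 22626.66 mm², ΣAx̄ = 1518549.57 mm³, ΣAȳ = 1789215.66 mm³.
x̄ = 1518549.57/22626.66 = 67.11 mm; ȳ = 1789215.66/22626.66 = 79.08 mm.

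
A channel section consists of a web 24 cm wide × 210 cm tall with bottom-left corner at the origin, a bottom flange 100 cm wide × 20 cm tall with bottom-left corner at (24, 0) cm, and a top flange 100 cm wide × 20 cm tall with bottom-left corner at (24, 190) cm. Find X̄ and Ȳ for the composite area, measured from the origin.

web: A = 24 × 210 = 5040.00, centroid at (12.00, 105.00).
bottom flange: A = 100 × 20 = 2000.00, centroid at (74.00, 10.00).
top flange: A = 100 × 20 = 2000.00, centroid at (74.00, 200.00).
ΣA = 9040.00 cm²
ΣAX̄ = (5040.00)(12.00) + (2000.00)(74.00) + (2000.00)(74.00) = 356480.00 cm³
ΣAȲ = (5040.00)(105.00) + (2000.00)(10.00) + (2000.00)(200.00) = 949200.00 cm³
X̄ = 356480.00 / 9040.00 = 39.43 cm
Ȳ = 949200.00 / 9040.00 = 105.00 cm

X̄ = 39.43 cm, Ȳ = 105.00 cm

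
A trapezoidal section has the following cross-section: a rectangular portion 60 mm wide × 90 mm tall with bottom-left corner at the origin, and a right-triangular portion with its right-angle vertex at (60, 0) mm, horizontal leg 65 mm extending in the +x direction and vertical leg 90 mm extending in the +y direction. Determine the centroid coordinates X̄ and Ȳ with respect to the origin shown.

rectangular portion: A = 60 × 90 = 5400.00, centroid at (30.00, 45.00).
triangular portion: A = ½·65·90 = 2925.00, centroid at (81.67, 30.00).
ΣA = 8325.00 mm²
ΣAX̄ = (5400.00)(30.00) + (2925.00)(81.67) = 400875.00 mm³
ΣAȲ = (5400.00)(45.00) + (2925.00)(30.00) = 330750.00 mm³
X̄ = 400875.00 / 8325.00 = 48.15 mm
Ȳ = 330750.00 / 8325.00 = 39.73 mm

X̄ = 48.15 mm, Ȳ = 39.73 mm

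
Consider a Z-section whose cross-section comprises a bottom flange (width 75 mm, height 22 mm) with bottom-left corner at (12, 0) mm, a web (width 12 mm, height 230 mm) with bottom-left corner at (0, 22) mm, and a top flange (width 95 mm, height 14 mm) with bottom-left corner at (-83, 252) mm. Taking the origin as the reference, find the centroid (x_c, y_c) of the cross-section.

x_c = 8.89 mm, y_c = 129.05 mm

bottom flange: A = 75 × 22 = 1650.00, centroid at (49.50, 11.00).
web: A = 12 × 230 = 2760.00, centroid at (6.00, 137.00).
top flange: A = 95 × 14 = 1330.00, centroid at (-35.50, 259.00).
ΣA = 5740.00 mm², ΣAx_c = 51020.00 mm³, ΣAy_c = 740740.00 mm³.
x_c = 51020.00/5740.00 = 8.89 mm; y_c = 740740.00/5740.00 = 129.05 mm.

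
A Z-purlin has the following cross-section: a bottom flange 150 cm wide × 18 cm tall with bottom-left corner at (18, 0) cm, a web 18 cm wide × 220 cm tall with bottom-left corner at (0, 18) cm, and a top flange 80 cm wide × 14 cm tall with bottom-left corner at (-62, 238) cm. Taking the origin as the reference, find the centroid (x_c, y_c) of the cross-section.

Part | A | x̄ᵢ | ȳᵢ | A·x̄ᵢ | A·ȳᵢ
bottom flange | 2700.00 | 93.00 | 9.00 | 251100.00 | 24300.00
web | 3960.00 | 9.00 | 128.00 | 35640.00 | 506880.00
top flange | 1120.00 | -22.00 | 245.00 | -24640.00 | 274400.00
Σ | 7780.00 |  |  | 262100.00 | 805580.00
x_c = 262100.00 / 7780.00 = 33.69 cm
y_c = 805580.00 / 7780.00 = 103.54 cm

x_c = 33.69 cm, y_c = 103.54 cm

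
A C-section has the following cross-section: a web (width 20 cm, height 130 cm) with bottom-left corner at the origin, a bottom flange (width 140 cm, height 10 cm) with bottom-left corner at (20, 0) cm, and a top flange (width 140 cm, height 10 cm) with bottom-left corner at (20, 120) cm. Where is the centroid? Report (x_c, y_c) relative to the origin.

Part | A | x̄ᵢ | ȳᵢ | A·x̄ᵢ | A·ȳᵢ
web | 2600.00 | 10.00 | 65.00 | 26000.00 | 169000.00
bottom flange | 1400.00 | 90.00 | 5.00 | 126000.00 | 7000.00
top flange | 1400.00 | 90.00 | 125.00 | 126000.00 | 175000.00
Σ | 5400.00 |  |  | 278000.00 | 351000.00
x_c = 278000.00 / 5400.00 = 51.48 cm
y_c = 351000.00 / 5400.00 = 65.00 cm

x_c = 51.48 cm, y_c = 65.00 cm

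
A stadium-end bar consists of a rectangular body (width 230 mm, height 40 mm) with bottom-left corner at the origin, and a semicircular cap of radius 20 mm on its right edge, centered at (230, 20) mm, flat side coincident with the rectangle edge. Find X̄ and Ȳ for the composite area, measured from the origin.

Part | A | x̄ᵢ | ȳᵢ | A·x̄ᵢ | A·ȳᵢ
rectangular body | 9200.00 | 115.00 | 20.00 | 1058000.00 | 184000.00
semicircular end | 628.32 | 238.49 | 20.00 | 149846.60 | 12566.37
Σ | 9828.32 |  |  | 1207846.60 | 196566.37
X̄ = 1207846.60 / 9828.32 = 122.89 mm
Ȳ = 196566.37 / 9828.32 = 20.00 mm

X̄ = 122.89 mm, Ȳ = 20.00 mm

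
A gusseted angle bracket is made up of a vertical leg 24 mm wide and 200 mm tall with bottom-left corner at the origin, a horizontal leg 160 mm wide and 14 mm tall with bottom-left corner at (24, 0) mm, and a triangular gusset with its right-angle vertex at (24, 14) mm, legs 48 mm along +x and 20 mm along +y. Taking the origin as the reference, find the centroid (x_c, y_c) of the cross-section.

vertical leg: A = 24 × 200 = 4800.00, centroid at (12.00, 100.00).
horizontal leg: A = 160 × 14 = 2240.00, centroid at (104.00, 7.00).
gusset: A = ½·48·20 = 480.00, centroid at (40.00, 20.67).
ΣA = 7520.00 mm², ΣAx_c = 309760.00 mm³, ΣAy_c = 505600.00 mm³.
x_c = 309760.00/7520.00 = 41.19 mm; y_c = 505600.00/7520.00 = 67.23 mm.

x_c = 41.19 mm, y_c = 67.23 mm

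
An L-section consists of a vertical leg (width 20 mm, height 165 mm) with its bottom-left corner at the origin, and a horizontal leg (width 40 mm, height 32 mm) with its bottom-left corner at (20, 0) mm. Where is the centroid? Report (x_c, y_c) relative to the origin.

Part | A | x̄ᵢ | ȳᵢ | A·x̄ᵢ | A·ȳᵢ
vertical leg | 3300.00 | 10.00 | 82.50 | 33000.00 | 272250.00
horizontal leg | 1280.00 | 40.00 | 16.00 | 51200.00 | 20480.00
Σ | 4580.00 |  |  | 84200.00 | 292730.00
x_c = 84200.00 / 4580.00 = 18.38 mm
y_c = 292730.00 / 4580.00 = 63.91 mm

x_c = 18.38 mm, y_c = 63.91 mm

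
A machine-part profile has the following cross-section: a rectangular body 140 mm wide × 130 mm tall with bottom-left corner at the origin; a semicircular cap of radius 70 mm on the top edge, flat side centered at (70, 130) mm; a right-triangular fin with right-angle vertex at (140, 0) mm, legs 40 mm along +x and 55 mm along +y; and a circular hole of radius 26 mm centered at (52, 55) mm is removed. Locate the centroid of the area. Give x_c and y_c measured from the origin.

x_c = 75.22 mm, y_c = 93.10 mm

rectangular body: A = 140 × 130 = 18200.00, centroid at (70.00, 65.00).
semicircular top: A = ½π·70² = 7696.90, centroid at (70.00, 159.71).
triangular fin: A = ½·40·55 = 1100.00, centroid at (153.33, 18.33).
hole: A = −π·26² = -2123.72, centroid at (52.00, 55.00).
ΣA = 24873.19 mm²
ΣAx_c = (18200.00)(70.00) + (7696.90)(70.00) + (1100.00)(153.33) + (-2123.72)(52.00) = 1871016.54 mm³
ΣAy_c = (18200.00)(65.00) + (7696.90)(159.71) + (1100.00)(18.33) + (-2123.72)(55.00) = 2315626.18 mm³
x_c = 1871016.54 / 24873.19 = 75.22 mm
y_c = 2315626.18 / 24873.19 = 93.10 mm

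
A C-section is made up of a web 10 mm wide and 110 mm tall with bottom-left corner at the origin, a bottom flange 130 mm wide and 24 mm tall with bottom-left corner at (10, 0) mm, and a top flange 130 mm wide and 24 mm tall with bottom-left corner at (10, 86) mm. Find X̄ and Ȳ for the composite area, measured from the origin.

Part | A | x̄ᵢ | ȳᵢ | A·x̄ᵢ | A·ȳᵢ
web | 1100.00 | 5.00 | 55.00 | 5500.00 | 60500.00
bottom flange | 3120.00 | 75.00 | 12.00 | 234000.00 | 37440.00
top flange | 3120.00 | 75.00 | 98.00 | 234000.00 | 305760.00
Σ | 7340.00 |  |  | 473500.00 | 403700.00
X̄ = 473500.00 / 7340.00 = 64.51 mm
Ȳ = 403700.00 / 7340.00 = 55.00 mm

X̄ = 64.51 mm, Ȳ = 55.00 mm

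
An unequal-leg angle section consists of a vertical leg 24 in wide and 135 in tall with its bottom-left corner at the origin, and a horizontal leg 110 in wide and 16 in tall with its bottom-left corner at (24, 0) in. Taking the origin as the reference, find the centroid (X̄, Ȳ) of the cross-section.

X̄ = 35.58 in, Ȳ = 46.56 in

Part | A | x̄ᵢ | ȳᵢ | A·x̄ᵢ | A·ȳᵢ
vertical leg | 3240.00 | 12.00 | 67.50 | 38880.00 | 218700.00
horizontal leg | 1760.00 | 79.00 | 8.00 | 139040.00 | 14080.00
Σ | 5000.00 |  |  | 177920.00 | 232780.00
X̄ = 177920.00 / 5000.00 = 35.58 in
Ȳ = 232780.00 / 5000.00 = 46.56 in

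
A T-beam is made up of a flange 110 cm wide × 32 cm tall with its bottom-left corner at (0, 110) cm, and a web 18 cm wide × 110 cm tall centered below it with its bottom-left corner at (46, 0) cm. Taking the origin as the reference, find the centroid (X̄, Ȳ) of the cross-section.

web: A = 18 × 110 = 1980.00, centroid at (55.00, 55.00).
flange: A = 110 × 32 = 3520.00, centroid at (55.00, 126.00).
ΣA = 5500.00 cm²
ΣAX̄ = (1980.00)(55.00) + (3520.00)(55.00) = 302500.00 cm³
ΣAȲ = (1980.00)(55.00) + (3520.00)(126.00) = 552420.00 cm³
X̄ = 302500.00 / 5500.00 = 55.00 cm
Ȳ = 552420.00 / 5500.00 = 100.44 cm

X̄ = 55.00 cm, Ȳ = 100.44 cm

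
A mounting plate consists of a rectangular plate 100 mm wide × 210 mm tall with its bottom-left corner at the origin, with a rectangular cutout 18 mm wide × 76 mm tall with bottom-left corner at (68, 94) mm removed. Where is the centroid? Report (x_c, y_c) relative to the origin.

x_c = 48.12 mm, y_c = 103.12 mm

plate: A = 100 × 210 = 21000.00, centroid at (50.00, 105.00).
hole: A = −(18 × 76) = -1368.00, centroid at (77.00, 132.00).
ΣA = 19632.00 mm²
ΣAx_c = (21000.00)(50.00) + (-1368.00)(77.00) = 944664.00 mm³
ΣAy_c = (21000.00)(105.00) + (-1368.00)(132.00) = 2024424.00 mm³
x_c = 944664.00 / 19632.00 = 48.12 mm
y_c = 2024424.00 / 19632.00 = 103.12 mm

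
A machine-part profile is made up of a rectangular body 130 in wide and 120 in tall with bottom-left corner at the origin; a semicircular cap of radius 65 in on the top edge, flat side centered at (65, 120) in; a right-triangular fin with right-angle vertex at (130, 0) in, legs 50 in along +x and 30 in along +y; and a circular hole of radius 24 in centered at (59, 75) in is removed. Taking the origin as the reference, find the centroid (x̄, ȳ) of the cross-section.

x̄ = 68.40 in, ȳ = 84.40 in

Part | A | x̄ᵢ | ȳᵢ | A·x̄ᵢ | A·ȳᵢ
rectangular body | 15600.00 | 65.00 | 60.00 | 1014000.00 | 936000.00
semicircular top | 6636.61 | 65.00 | 147.59 | 431379.94 | 979477.07
triangular fin | 750.00 | 146.67 | 10.00 | 110000.00 | 7500.00
hole | -1809.56 | 59.00 | 75.00 | -106763.88 | -135716.80
Σ | 21177.06 |  |  | 1448616.06 | 1787260.27
x̄ = 1448616.06 / 21177.06 = 68.40 in
ȳ = 1787260.27 / 21177.06 = 84.40 in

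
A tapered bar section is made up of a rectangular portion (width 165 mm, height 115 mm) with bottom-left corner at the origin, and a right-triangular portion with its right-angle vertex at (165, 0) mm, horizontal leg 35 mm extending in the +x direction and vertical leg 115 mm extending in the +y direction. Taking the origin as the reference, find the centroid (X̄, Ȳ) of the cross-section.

rectangular portion: A = 165 × 115 = 18975.00, centroid at (82.50, 57.50).
triangular portion: A = ½·35·115 = 2012.50, centroid at (176.67, 38.33).
ΣA = 20987.50 mm², ΣAX̄ = 1920979.17 mm³, ΣAȲ = 1168208.33 mm³.
X̄ = 1920979.17/20987.50 = 91.53 mm; Ȳ = 1168208.33/20987.50 = 55.66 mm.

X̄ = 91.53 mm, Ȳ = 55.66 mm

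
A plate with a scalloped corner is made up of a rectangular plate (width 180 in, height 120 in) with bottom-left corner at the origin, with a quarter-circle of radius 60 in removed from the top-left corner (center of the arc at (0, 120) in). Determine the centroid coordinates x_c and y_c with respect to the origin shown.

x_c = 99.72 in, y_c = 54.80 in

plate: A = 180 × 120 = 21600.00, centroid at (90.00, 60.00).
removed quarter-circle: A = −¼π·60² = -2827.43, centroid at (25.46, 94.54).
ΣA = 18772.57 in², ΣAx_c = 1872000.00 in³, ΣAy_c = 1028707.99 in³.
x_c = 1872000.00/18772.57 = 99.72 in; y_c = 1028707.99/18772.57 = 54.80 in.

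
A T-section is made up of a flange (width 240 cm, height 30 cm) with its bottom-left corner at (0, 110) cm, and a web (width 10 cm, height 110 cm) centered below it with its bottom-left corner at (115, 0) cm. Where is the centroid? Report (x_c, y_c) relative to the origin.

Part | A | x̄ᵢ | ȳᵢ | A·x̄ᵢ | A·ȳᵢ
web | 1100.00 | 120.00 | 55.00 | 132000.00 | 60500.00
flange | 7200.00 | 120.00 | 125.00 | 864000.00 | 900000.00
Σ | 8300.00 |  |  | 996000.00 | 960500.00
x_c = 996000.00 / 8300.00 = 120.00 cm
y_c = 960500.00 / 8300.00 = 115.72 cm

x_c = 120.00 cm, y_c = 115.72 cm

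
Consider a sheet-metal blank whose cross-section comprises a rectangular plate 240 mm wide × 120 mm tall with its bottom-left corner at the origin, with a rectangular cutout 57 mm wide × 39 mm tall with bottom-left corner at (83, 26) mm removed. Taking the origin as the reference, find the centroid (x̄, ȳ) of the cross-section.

x̄ = 120.71 mm, ȳ = 61.21 mm

plate: A = 240 × 120 = 28800.00, centroid at (120.00, 60.00).
hole: A = −(57 × 39) = -2223.00, centroid at (111.50, 45.50).
ΣA = 26577.00 mm²
ΣAx̄ = (28800.00)(120.00) + (-2223.00)(111.50) = 3208135.50 mm³
ΣAȳ = (28800.00)(60.00) + (-2223.00)(45.50) = 1626853.50 mm³
x̄ = 3208135.50 / 26577.00 = 120.71 mm
ȳ = 1626853.50 / 26577.00 = 61.21 mm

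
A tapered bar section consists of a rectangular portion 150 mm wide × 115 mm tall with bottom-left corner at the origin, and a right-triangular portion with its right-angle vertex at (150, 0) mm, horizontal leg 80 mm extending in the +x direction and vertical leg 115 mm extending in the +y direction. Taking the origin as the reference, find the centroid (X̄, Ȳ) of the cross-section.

X̄ = 96.40 mm, Ȳ = 53.46 mm

rectangular portion: A = 150 × 115 = 17250.00, centroid at (75.00, 57.50).
triangular portion: A = ½·80·115 = 4600.00, centroid at (176.67, 38.33).
ΣA = 21850.00 mm², ΣAX̄ = 2106416.67 mm³, ΣAȲ = 1168208.33 mm³.
X̄ = 2106416.67/21850.00 = 96.40 mm; Ȳ = 1168208.33/21850.00 = 53.46 mm.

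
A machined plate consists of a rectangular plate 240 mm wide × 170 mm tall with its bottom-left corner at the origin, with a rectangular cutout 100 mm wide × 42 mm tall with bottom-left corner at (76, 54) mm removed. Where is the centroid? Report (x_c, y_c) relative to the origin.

x_c = 119.31 mm, y_c = 86.15 mm

plate: A = 240 × 170 = 40800.00, centroid at (120.00, 85.00).
hole: A = −(100 × 42) = -4200.00, centroid at (126.00, 75.00).
ΣA = 36600.00 mm²
ΣAx_c = (40800.00)(120.00) + (-4200.00)(126.00) = 4366800.00 mm³
ΣAy_c = (40800.00)(85.00) + (-4200.00)(75.00) = 3153000.00 mm³
x_c = 4366800.00 / 36600.00 = 119.31 mm
y_c = 3153000.00 / 36600.00 = 86.15 mm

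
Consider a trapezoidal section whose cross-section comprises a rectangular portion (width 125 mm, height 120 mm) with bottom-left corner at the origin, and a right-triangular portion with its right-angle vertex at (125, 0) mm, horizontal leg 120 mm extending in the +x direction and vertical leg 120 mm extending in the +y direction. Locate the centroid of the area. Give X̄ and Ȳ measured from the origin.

rectangular portion: A = 125 × 120 = 15000.00, centroid at (62.50, 60.00).
triangular portion: A = ½·120·120 = 7200.00, centroid at (165.00, 40.00).
ΣA = 22200.00 mm², ΣAX̄ = 2125500.00 mm³, ΣAȲ = 1188000.00 mm³.
X̄ = 2125500.00/22200.00 = 95.74 mm; Ȳ = 1188000.00/22200.00 = 53.51 mm.

X̄ = 95.74 mm, Ȳ = 53.51 mm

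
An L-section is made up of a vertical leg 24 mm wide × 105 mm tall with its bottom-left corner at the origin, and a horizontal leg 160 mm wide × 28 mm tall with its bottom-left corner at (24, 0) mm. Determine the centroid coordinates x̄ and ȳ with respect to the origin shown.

vertical leg: A = 24 × 105 = 2520.00, centroid at (12.00, 52.50).
horizontal leg: A = 160 × 28 = 4480.00, centroid at (104.00, 14.00).
ΣA = 7000.00 mm²
ΣAx̄ = (2520.00)(12.00) + (4480.00)(104.00) = 496160.00 mm³
ΣAȳ = (2520.00)(52.50) + (4480.00)(14.00) = 195020.00 mm³
x̄ = 496160.00 / 7000.00 = 70.88 mm
ȳ = 195020.00 / 7000.00 = 27.86 mm

x̄ = 70.88 mm, ȳ = 27.86 mm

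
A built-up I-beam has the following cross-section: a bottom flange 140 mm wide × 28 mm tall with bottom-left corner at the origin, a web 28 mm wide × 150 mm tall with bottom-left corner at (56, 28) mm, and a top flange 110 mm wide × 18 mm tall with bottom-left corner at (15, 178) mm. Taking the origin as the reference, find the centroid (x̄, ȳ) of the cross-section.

bottom flange: A = 140 × 28 = 3920.00, centroid at (70.00, 14.00).
web: A = 28 × 150 = 4200.00, centroid at (70.00, 103.00).
top flange: A = 110 × 18 = 1980.00, centroid at (70.00, 187.00).
ΣA = 10100.00 mm²
ΣAx̄ = (3920.00)(70.00) + (4200.00)(70.00) + (1980.00)(70.00) = 707000.00 mm³
ΣAȳ = (3920.00)(14.00) + (4200.00)(103.00) + (1980.00)(187.00) = 857740.00 mm³
x̄ = 707000.00 / 10100.00 = 70.00 mm
ȳ = 857740.00 / 10100.00 = 84.92 mm

x̄ = 70.00 mm, ȳ = 84.92 mm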